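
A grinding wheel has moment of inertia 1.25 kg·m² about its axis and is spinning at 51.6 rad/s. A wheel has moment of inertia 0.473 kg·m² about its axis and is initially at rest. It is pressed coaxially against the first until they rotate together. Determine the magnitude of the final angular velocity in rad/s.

No external torque acts about the common axis, so total angular momentum is conserved.
Taking A's sense as positive: L = (1.250)(51.6) = 64.50 kg·m²·rad/s.
Combined I = 1.250 + 0.4730 = 1.723 kg·m².
ω_f = L / I = 64.50 / 1.723 = 37.43 rad/s.

|ω_f| ≈ 37.4 rad/s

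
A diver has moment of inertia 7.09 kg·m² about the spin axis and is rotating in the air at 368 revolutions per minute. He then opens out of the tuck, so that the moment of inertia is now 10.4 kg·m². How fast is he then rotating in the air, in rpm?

ω₂ ≈ 251 rpm

Angular momentum about the spin axis is conserved since the torque about it is zero.
ω₂ = I₁ω₁ / I₂ = (7.090)(368 rpm) / (10.40) = 250.9 rpm.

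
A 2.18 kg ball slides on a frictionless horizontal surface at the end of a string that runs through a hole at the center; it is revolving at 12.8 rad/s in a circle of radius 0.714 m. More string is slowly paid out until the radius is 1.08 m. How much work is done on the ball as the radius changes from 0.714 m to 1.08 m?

The constraining force is radial, so m r² ω about the center is conserved.
ω₂ = ω₁ (r₁/r₂)² = (12.8)(0.714/1.08)² = 5.594 rad/s.
W = ΔKE = ½m(v₂² − v₁²) = -51.25 J.

W ≈ -51.3 J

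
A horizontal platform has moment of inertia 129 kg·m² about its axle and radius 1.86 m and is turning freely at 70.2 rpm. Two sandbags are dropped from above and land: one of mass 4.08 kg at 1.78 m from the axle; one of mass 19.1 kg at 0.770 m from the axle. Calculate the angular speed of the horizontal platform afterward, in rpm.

ω_f ≈ 59.1 rpm

No external torque acts about the axle; L_before = L_after.
Added inertia Σmr² = (4.08)(1.78)² + (19.1)(0.770)² = 24.25 kg·m²; I_f = 129.0 + 24.25 = 153.3 kg·m².
ω_f = I_p ω_i / I_f = (129.0)(70.2) / 153.3 = 59.09 rpm.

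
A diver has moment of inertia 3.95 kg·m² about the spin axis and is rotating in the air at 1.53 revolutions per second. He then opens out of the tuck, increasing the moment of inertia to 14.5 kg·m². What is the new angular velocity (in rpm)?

With no external torque about the axis, L is conserved: I₁ω₁ = I₂ω₂.
ω₂ = I₁ω₁ / I₂ = (3.950)(1.53 rev/s) / (14.50) = 0.4168 rev/s = 25.01 rpm.

ω₂ ≈ 25.0 rpm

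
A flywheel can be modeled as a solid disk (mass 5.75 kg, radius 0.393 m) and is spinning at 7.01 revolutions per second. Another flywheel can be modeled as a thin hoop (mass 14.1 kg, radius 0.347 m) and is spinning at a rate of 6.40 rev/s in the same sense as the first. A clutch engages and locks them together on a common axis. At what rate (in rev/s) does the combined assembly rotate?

No external torque acts about the common axis, so total angular momentum is conserved.
Moments of inertia: I_A = ½(5.75)(0.393)² = 0.4440 kg·m²; I_B = (14.1)(0.347)² = 1.698 kg·m².
Taking A's sense as positive: L = (0.4440)(7.01) + (1.698)(6.40) = 13.98 kg·m²·rev/s.
Combined I = 0.4440 + 1.698 = 2.142 kg·m².
ω_f = L / I = 13.98 / 2.142 = 6.526 rev/s.

|ω_f| ≈ 6.53 rev/s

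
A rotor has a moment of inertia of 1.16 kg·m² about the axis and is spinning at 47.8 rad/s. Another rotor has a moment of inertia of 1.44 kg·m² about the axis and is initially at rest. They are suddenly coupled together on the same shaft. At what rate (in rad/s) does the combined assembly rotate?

|ω_f| ≈ 21.3 rad/s

The coupling torques are internal; angular momentum about the shared axis is conserved.
Taking A's sense as positive: L = (1.160)(47.8) = 55.45 kg·m²·rad/s.
Combined I = 1.160 + 1.440 = 2.600 kg·m².
ω_f = L / I = 55.45 / 2.600 = 21.33 rad/s.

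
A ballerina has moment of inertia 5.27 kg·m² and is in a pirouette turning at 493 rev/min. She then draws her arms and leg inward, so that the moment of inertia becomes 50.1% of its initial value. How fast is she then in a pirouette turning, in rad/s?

No external torque acts about the spin axis, so angular momentum is conserved.
I₂ = 0.501 × 5.27 = 2.640 kg·m².
ω₂ = I₁ω₁ / I₂ = (5.270)(493 rpm) / (2.640) = 984.0 rpm = 103.0 rad/s.

ω₂ ≈ 103 rad/s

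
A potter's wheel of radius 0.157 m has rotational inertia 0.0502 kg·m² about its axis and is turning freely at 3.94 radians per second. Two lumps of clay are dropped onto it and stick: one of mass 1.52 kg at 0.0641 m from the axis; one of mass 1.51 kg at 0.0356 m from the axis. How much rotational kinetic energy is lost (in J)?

The added mass arrives with no angular momentum about the axis, and any external torque about the axis is negligible, so the system's angular momentum is conserved.
Added inertia Σmr² = (1.52)(0.0641)² + (1.51)(0.0356)² = 0.008159 kg·m²; I_f = 0.05020 + 0.008159 = 0.05836 kg·m².
ω_f = I_p ω_i / I_f = (0.05020)(3.94) / 0.05836 = 3.389 rad/s.
KE_i = ½(0.05020)(3.940 rad/s)² = 0.3896 J; KE_f = ½(0.05836)(3.389)² = 0.3352 J.

energy lost ≈ 0.0545 J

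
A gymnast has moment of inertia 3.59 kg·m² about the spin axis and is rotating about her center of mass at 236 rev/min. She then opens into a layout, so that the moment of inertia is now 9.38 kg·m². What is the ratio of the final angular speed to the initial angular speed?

ω₂/ω₁ ≈ 0.383

No external torque acts about the spin axis, so angular momentum is conserved.
ω₂/ω₁ = I₁/I₂ = 3.590 / 9.380 = 0.3827.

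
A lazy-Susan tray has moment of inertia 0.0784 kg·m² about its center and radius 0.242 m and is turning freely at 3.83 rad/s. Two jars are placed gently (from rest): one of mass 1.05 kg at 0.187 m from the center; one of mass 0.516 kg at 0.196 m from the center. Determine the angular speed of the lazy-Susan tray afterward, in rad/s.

ω_f ≈ 2.23 rad/s

The added mass arrives with no angular momentum about the center, and any external torque about the center is negligible, so the system's angular momentum is conserved.
Added inertia Σmr² = (1.05)(0.187)² + (0.516)(0.196)² = 0.05654 kg·m²; I_f = 0.07840 + 0.05654 = 0.1349 kg·m².
ω_f = I_p ω_i / I_f = (0.07840)(3.83) / 0.1349 = 2.225 rad/s.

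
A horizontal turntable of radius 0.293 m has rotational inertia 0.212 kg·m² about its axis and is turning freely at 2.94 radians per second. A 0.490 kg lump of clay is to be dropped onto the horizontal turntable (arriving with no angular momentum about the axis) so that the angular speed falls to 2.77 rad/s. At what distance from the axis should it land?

No external torque acts about the axis; L_before = L_after.
I_p ω_i = (I_p + m r²) ω_f ⇒ m r² = I_p(ω_i/ω_f − 1) = 0.2120(2.94/2.77 − 1) = 0.01301 kg·m².
r = √(0.01301/0.490) = 0.1630 m.

r ≈ 0.163 m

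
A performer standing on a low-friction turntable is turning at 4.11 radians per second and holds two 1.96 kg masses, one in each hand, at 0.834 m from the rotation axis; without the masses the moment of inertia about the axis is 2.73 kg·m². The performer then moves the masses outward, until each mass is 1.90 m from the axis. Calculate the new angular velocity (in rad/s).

With no external torque about the axis, L is conserved: I₁ω₁ = I₂ω₂.
I₁ = 2.73 + 2(1.96)(0.834)² = 5.457 kg·m²; I₂ = 2.73 + 2(1.96)(1.90)² = 16.88 kg·m².
ω₂ = I₁ω₁ / I₂ = (5.457)(4.11 rad/s) / (16.88) = 1.328 rad/s.

ω₂ ≈ 1.33 rad/s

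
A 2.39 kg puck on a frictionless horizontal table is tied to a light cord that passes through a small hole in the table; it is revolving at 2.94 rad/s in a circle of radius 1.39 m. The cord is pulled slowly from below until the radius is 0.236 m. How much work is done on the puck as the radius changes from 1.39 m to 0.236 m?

The constraining force is radial, so m r² ω about the center is conserved.
ω₂ = ω₁ (r₁/r₂)² = (2.94)(1.39/0.236)² = 102.0 rad/s.
W = ΔKE = ½m(v₂² − v₁²) = 672.3 J.

W ≈ 672 J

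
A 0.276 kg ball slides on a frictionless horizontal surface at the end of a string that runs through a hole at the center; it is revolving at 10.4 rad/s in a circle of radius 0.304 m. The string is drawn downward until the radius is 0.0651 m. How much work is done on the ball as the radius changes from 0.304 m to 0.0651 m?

The constraining force is radial, so m r² ω about the center is conserved.
ω₂ = ω₁ (r₁/r₂)² = (10.4)(0.304/0.0651)² = 226.8 rad/s.
W = ΔKE = ½m(v₂² − v₁²) = 28.70 J.

W ≈ 28.7 J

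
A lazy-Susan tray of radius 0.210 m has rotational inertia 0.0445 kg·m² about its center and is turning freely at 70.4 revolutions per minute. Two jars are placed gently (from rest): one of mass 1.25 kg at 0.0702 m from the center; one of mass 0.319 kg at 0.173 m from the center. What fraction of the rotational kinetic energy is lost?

The added mass arrives with no angular momentum about the center, and any external torque about the center is negligible, so the system's angular momentum is conserved.
Added inertia Σmr² = (1.25)(0.0702)² + (0.319)(0.173)² = 0.01571 kg·m²; I_f = 0.04450 + 0.01571 = 0.06021 kg·m².
ω_f = I_p ω_i / I_f = (0.04450)(70.4) / 0.06021 = 52.03 rpm.
KE_i = ½(0.04450)(7.372 rad/s)² = 1.209 J; KE_f = ½(0.06021)(5.449)² = 0.8938 J.
Fraction lost = 0.2609.

fraction ≈ 0.261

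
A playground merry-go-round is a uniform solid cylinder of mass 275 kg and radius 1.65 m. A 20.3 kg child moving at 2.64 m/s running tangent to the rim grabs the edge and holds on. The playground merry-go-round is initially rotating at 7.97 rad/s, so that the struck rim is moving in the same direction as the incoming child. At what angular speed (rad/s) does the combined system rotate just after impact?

|ω_f| ≈ 7.15 rad/s

About the axle the impulsive forces during the collision are internal, so angular momentum about that axis is conserved.
I_p = ½(275)(1.65)² = 374.3 kg·m². Taking the sense of the child's angular momentum as positive, L_{child} = m v R = (20.3)(2.64)(1.65) = 88.43 kg·m²/s.
L_i = +I_p ω_p + m v R = +(374.3)(7.97) + 88.43 = 3072 kg·m²/s.
After sticking, I_f = I_p + m R² = 374.3 + (20.3)(1.65)² = 429.6 kg·m².
ω_f = L_i / I_f = 3072 / 429.6 = 7.151 rad/s.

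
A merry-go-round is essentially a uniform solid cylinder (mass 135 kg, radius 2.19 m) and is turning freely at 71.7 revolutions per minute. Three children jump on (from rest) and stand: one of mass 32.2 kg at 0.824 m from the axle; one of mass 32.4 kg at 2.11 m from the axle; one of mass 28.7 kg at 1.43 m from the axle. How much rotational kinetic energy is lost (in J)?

No external torque acts about the axle; L_before = L_after.
I_p = ½(135)(2.19)² = 323.7 kg·m².
Added inertia Σmr² = (32.2)(0.824)² + (32.4)(2.11)² + (28.7)(1.43)² = 224.8 kg·m²; I_f = 323.7 + 224.8 = 548.5 kg·m².
ω_f = I_p ω_i / I_f = (323.7)(71.7) / 548.5 = 42.32 rpm.
KE_i = ½(323.7)(7.508 rad/s)² = 9126 J; KE_f = ½(548.5)(4.431)² = 5386 J.

energy lost ≈ 3740 J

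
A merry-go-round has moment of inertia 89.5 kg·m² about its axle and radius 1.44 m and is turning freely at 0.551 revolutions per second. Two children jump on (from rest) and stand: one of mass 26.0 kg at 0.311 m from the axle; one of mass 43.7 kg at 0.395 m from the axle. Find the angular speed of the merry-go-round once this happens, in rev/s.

ω_f ≈ 0.499 rev/s

No external torque acts about the axle; L_before = L_after.
Added inertia Σmr² = (26.0)(0.311)² + (43.7)(0.395)² = 9.333 kg·m²; I_f = 89.50 + 9.333 = 98.83 kg·m².
ω_f = I_p ω_i / I_f = (89.50)(0.551) / 98.83 = 0.4990 rev/s.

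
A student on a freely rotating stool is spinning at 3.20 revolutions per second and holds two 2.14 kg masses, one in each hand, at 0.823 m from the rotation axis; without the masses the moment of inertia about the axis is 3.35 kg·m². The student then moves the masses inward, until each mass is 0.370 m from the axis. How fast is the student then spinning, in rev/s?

ω₂ ≈ 5.08 rev/s

Angular momentum about the spin axis is conserved since the torque about it is zero.
I₁ = 3.35 + 2(2.14)(0.823)² = 6.249 kg·m²; I₂ = 3.35 + 2(2.14)(0.370)² = 3.936 kg·m².
ω₂ = I₁ω₁ / I₂ = (6.249)(3.20 rev/s) / (3.936) = 5.081 rev/s.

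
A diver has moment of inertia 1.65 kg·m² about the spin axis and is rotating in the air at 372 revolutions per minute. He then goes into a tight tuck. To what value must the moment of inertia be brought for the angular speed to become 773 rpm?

No external torque acts about the spin axis, so angular momentum is conserved.
I₂ = I₁ω₁ / ω₂ = (1.65)(372) / (773) = 0.7940 kg·m².

I₂ ≈ 0.794 kg·m²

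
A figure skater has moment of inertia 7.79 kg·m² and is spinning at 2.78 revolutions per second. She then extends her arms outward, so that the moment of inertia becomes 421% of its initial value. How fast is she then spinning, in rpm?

No external torque acts about the spin axis, so angular momentum is conserved.
I₂ = 4.21 × 7.79 = 32.80 kg·m².
ω₂ = I₁ω₁ / I₂ = (7.790)(2.78 rev/s) / (32.80) = 0.6603 rev/s = 39.62 rpm.

ω₂ ≈ 39.6 rpm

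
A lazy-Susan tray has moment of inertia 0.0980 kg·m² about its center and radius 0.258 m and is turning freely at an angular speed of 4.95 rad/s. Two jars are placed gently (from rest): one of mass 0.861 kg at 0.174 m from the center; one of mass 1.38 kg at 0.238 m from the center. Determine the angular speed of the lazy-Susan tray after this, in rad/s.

The added mass arrives with no angular momentum about the center, and any external torque about the center is negligible, so the system's angular momentum is conserved.
Added inertia Σmr² = (0.861)(0.174)² + (1.38)(0.238)² = 0.1042 kg·m²; I_f = 0.09800 + 0.1042 = 0.2022 kg·m².
ω_f = I_p ω_i / I_f = (0.09800)(4.95) / 0.2022 = 2.399 rad/s.

ω_f ≈ 2.40 rad/s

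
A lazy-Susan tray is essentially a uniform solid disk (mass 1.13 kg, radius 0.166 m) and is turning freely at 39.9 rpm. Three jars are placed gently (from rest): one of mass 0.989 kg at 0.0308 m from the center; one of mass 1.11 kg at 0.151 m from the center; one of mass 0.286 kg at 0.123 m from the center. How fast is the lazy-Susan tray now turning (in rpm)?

No external torque acts about the center; L_before = L_after.
I_p = ½(1.13)(0.166)² = 0.01557 kg·m².
Added inertia Σmr² = (0.989)(0.0308)² + (1.11)(0.151)² + (0.286)(0.123)² = 0.03057 kg·m²; I_f = 0.01557 + 0.03057 = 0.04614 kg·m².
ω_f = I_p ω_i / I_f = (0.01557)(39.9) / 0.04614 = 13.46 rpm.

ω_f ≈ 13.5 rpm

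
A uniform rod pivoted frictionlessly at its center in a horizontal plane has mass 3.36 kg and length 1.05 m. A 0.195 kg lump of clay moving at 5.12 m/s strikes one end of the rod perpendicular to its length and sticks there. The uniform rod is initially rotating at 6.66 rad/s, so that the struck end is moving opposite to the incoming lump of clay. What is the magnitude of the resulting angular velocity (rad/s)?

|ω_f| ≈ 4.23 rad/s

About the pivot the impulsive forces during the collision are internal, so angular momentum about that axis is conserved.
I_p = (1/12)(3.36)(1.05)² = 0.3087 kg·m². Taking the sense of the lump of clay's angular momentum as positive, L_{lump} = m v R = (0.195)(5.12)(1.05/2) = 0.5242 kg·m²/s.
L_i = −I_p ω_p + m v R = −(0.3087)(6.66) + 0.5242 = -1.532 kg·m²/s.
After sticking, I_f = I_p + m R² = 0.3087 + (0.195)(1.05/2)² = 0.3624 kg·m².
ω_f = L_i / I_f = -1.532 / 0.3624 = -4.226 rad/s.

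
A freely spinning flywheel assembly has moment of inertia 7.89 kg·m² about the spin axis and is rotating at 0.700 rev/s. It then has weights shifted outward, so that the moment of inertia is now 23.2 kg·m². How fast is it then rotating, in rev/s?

ω₂ ≈ 0.238 rev/s

No external torque acts about the spin axis, so angular momentum is conserved.
ω₂ = I₁ω₁ / I₂ = (7.890)(0.700 rev/s) / (23.20) = 0.2381 rev/s.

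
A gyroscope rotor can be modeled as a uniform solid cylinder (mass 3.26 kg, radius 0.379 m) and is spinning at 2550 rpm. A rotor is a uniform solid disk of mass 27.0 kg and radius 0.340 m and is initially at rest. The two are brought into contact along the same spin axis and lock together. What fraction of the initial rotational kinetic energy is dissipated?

fraction ≈ 0.870

No external torque acts about the common axis, so total angular momentum is conserved.
Moments of inertia: I_A = ½(3.26)(0.379)² = 0.2341 kg·m²; I_B = ½(27.0)(0.340)² = 1.561 kg·m².
Taking A's sense as positive: L = (0.2341)(2550) = 597.0 kg·m²·rpm.
Combined I = 0.2341 + 1.561 = 1.795 kg·m².
ω_f = L / I = 597.0 / 1.795 = 332.7 rpm.
KE_i = ½ΣIω² = 8348 J; KE_f = ½(1.795)(34.84)² = 1089 J.
Fraction dissipated = (KE_i − KE_f)/KE_i = 0.8695.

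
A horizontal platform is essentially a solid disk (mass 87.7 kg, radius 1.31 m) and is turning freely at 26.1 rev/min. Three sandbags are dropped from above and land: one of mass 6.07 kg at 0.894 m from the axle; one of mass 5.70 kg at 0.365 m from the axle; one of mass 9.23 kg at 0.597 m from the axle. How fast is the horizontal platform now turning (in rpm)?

No external torque acts about the axle; L_before = L_after.
I_p = ½(87.7)(1.31)² = 75.25 kg·m².
Added inertia Σmr² = (6.07)(0.894)² + (5.70)(0.365)² + (9.23)(0.597)² = 8.900 kg·m²; I_f = 75.25 + 8.900 = 84.15 kg·m².
ω_f = I_p ω_i / I_f = (75.25)(26.1) / 84.15 = 23.34 rpm.

ω_f ≈ 23.3 rpm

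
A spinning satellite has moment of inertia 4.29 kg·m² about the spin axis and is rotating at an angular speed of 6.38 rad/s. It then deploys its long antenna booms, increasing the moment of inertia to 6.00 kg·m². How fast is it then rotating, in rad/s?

No external torque acts about the spin axis, so angular momentum is conserved.
ω₂ = I₁ω₁ / I₂ = (4.290)(6.38 rad/s) / (6.000) = 4.562 rad/s.

ω₂ ≈ 4.56 rad/s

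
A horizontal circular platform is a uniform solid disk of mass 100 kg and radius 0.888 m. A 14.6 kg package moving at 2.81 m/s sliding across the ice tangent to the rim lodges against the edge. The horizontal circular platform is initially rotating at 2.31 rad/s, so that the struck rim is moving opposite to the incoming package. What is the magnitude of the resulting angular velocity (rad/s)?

About the central axle the impulsive forces during the collision are internal, so angular momentum about that axis is conserved.
I_p = ½(100)(0.888)² = 39.43 kg·m². Taking the sense of the package's angular momentum as positive, L_{package} = m v R = (14.6)(2.81)(0.888) = 36.43 kg·m²/s.
L_i = −I_p ω_p + m v R = −(39.43)(2.31) + 36.43 = -54.65 kg·m²/s.
After sticking, I_f = I_p + m R² = 39.43 + (14.6)(0.888)² = 50.94 kg·m².
ω_f = L_i / I_f = -54.65 / 50.94 = -1.073 rad/s.

|ω_f| ≈ 1.07 rad/s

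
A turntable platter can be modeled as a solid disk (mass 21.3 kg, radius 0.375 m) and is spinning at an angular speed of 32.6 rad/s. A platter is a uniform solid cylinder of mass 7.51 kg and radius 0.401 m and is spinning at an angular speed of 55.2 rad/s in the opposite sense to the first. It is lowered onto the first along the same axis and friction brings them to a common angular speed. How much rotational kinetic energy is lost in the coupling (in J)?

No external torque acts about the common axis, so total angular momentum is conserved.
Moments of inertia: I_A = ½(21.3)(0.375)² = 1.498 kg·m²; I_B = ½(7.51)(0.401)² = 0.6038 kg·m².
Taking A's sense as positive: L = (1.498)(32.6) − (0.6038)(55.2) = 15.49 kg·m²·rad/s.
Combined I = 1.498 + 0.6038 = 2.101 kg·m².
ω_f = L / I = 15.49 / 2.101 = 7.373 rad/s.
KE_i = ½ΣIω² = 1716 J; KE_f = ½(2.101)(7.373)² = 57.11 J.

ΔKE lost ≈ 1660 J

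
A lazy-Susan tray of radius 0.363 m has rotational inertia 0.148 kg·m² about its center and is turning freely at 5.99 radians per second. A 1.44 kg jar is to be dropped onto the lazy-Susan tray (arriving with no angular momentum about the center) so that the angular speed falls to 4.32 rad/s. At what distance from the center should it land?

No external torque acts about the center; L_before = L_after.
I_p ω_i = (I_p + m r²) ω_f ⇒ m r² = I_p(ω_i/ω_f − 1) = 0.1480(5.99/4.32 − 1) = 0.05721 kg·m².
r = √(0.05721/1.44) = 0.1993 m.

r ≈ 0.199 m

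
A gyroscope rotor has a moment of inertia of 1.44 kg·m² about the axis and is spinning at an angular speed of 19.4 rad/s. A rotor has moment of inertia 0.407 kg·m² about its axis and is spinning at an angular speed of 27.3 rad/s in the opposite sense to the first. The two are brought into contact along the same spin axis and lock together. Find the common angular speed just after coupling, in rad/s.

The coupling torques are internal; angular momentum about the shared axis is conserved.
Taking A's sense as positive: L = (1.440)(19.4) − (0.4070)(27.3) = 16.82 kg·m²·rad/s.
Combined I = 1.440 + 0.4070 = 1.847 kg·m².
ω_f = L / I = 16.82 / 1.847 = 9.109 rad/s.

|ω_f| ≈ 9.11 rad/s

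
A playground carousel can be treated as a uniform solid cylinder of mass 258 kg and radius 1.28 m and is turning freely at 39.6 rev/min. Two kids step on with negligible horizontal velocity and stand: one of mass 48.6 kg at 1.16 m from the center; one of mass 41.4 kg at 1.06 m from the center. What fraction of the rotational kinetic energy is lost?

The added mass arrives with no angular momentum about the center, and any external torque about the center is negligible, so the system's angular momentum is conserved.
I_p = ½(258)(1.28)² = 211.4 kg·m².
Added inertia Σmr² = (48.6)(1.16)² + (41.4)(1.06)² = 111.9 kg·m²; I_f = 211.4 + 111.9 = 323.3 kg·m².
ω_f = I_p ω_i / I_f = (211.4)(39.6) / 323.3 = 25.89 rpm.
KE_i = ½(211.4)(4.147 rad/s)² = 1817 J; KE_f = ½(323.3)(2.711)² = 1188 J.
Fraction lost = 0.3462.

fraction ≈ 0.346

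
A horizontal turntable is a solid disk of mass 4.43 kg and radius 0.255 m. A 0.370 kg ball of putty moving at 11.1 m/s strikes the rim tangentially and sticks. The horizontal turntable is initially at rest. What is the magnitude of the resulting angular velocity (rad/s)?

About the axle the impulsive forces during the collision are internal, so angular momentum about that axis is conserved.
I_p = ½(4.43)(0.255)² = 0.1440 kg·m². Taking the sense of the ball of putty's angular momentum as positive, L_{ball} = m v R = (0.370)(11.1)(0.255) = 1.047 kg·m²/s.
L_i = 0 + 1.047 = 1.047 kg·m²/s.
After sticking, I_f = I_p + m R² = 0.1440 + (0.370)(0.255)² = 0.1681 kg·m².
ω_f = L_i / I_f = 1.047 / 0.1681 = 6.231 rad/s.

|ω_f| ≈ 6.23 rad/s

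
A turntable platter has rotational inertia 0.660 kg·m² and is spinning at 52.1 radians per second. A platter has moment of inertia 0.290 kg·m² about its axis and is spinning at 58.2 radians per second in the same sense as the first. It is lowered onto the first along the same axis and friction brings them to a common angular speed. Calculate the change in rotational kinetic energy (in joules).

ΔKE ≈ -3.75 J

No external torque acts about the common axis, so total angular momentum is conserved.
Taking A's sense as positive: L = (0.6600)(52.1) + (0.2900)(58.2) = 51.26 kg·m²·rad/s.
Combined I = 0.6600 + 0.2900 = 0.9500 kg·m².
ω_f = L / I = 51.26 / 0.9500 = 53.96 rad/s.
KE_i = ½ΣIω² = 1387 J; KE_f = ½(0.9500)(53.96)² = 1383 J.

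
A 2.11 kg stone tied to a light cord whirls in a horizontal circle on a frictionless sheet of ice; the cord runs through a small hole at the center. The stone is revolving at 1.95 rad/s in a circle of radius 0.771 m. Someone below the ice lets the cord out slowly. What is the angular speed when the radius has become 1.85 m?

ω₂ ≈ 0.339 rad/s

The constraining force is radial, so m r² ω about the center is conserved.
ω₂ = ω₁ (r₁/r₂)² = (1.95)(0.771/1.85)² = 0.3387 rad/s.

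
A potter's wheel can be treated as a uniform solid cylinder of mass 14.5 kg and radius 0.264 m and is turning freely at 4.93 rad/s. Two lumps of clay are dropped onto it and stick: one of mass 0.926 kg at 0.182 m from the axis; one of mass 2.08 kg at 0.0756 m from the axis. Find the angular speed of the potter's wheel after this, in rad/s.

No external torque acts about the axis; L_before = L_after.
I_p = ½(14.5)(0.264)² = 0.5053 kg·m².
Added inertia Σmr² = (0.926)(0.182)² + (2.08)(0.0756)² = 0.04256 kg·m²; I_f = 0.5053 + 0.04256 = 0.5479 kg·m².
ω_f = I_p ω_i / I_f = (0.5053)(4.93) / 0.5479 = 4.547 rad/s.

ω_f ≈ 4.55 rad/s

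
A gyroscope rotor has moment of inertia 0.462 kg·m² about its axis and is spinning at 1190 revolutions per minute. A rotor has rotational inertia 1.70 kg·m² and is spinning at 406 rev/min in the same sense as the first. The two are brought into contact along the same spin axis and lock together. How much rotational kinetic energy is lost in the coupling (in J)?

ΔKE lost ≈ 1220 J

The coupling torques are internal; angular momentum about the shared axis is conserved.
Taking A's sense as positive: L = (0.4620)(1190) + (1.700)(406) = 1240 kg·m²·rpm.
Combined I = 0.4620 + 1.700 = 2.162 kg·m².
ω_f = L / I = 1240 / 2.162 = 573.5 rpm.
KE_i = ½ΣIω² = 5124 J; KE_f = ½(2.162)(60.06)² = 3899 J.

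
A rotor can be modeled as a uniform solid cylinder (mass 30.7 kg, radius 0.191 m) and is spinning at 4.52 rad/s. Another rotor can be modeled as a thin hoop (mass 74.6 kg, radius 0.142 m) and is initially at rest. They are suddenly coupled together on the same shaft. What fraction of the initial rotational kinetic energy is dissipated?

fraction ≈ 0.729

The coupling torques are internal; angular momentum about the shared axis is conserved.
Moments of inertia: I_A = ½(30.7)(0.191)² = 0.5600 kg·m²; I_B = (74.6)(0.142)² = 1.504 kg·m².
Taking A's sense as positive: L = (0.5600)(4.52) = 2.531 kg·m²·rad/s.
Combined I = 0.5600 + 1.504 = 2.064 kg·m².
ω_f = L / I = 2.531 / 2.064 = 1.226 rad/s.
KE_i = ½ΣIω² = 5.720 J; KE_f = ½(2.064)(1.226)² = 1.552 J.
Fraction dissipated = (KE_i − KE_f)/KE_i = 0.7287.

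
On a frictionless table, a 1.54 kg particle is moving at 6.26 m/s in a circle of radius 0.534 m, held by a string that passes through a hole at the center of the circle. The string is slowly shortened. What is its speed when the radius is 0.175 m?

v₂ ≈ 19.1 m/s

The only horizontal force on the mass is along the cord (radial), so it exerts no torque about the hole and angular momentum m v r is conserved.
v₂ = v₁ r₁ / r₂ = (6.26)(0.534) / (0.175) = 19.10 m/s.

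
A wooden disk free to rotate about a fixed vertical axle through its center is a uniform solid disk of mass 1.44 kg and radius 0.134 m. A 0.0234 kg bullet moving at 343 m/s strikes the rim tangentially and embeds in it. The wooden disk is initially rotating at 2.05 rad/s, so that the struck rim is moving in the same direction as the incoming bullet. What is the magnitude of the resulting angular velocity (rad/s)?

|ω_f| ≈ 82.6 rad/s

The axle reaction passes through the axle and exerts no torque about it; angular momentum about the axle is conserved through the impact.
I_p = ½(1.44)(0.134)² = 0.01293 kg·m². Taking the sense of the bullet's angular momentum as positive, L_{bullet} = m v R = (0.0234)(343)(0.134) = 1.076 kg·m²/s.
L_i = +I_p ω_p + m v R = +(0.01293)(2.05) + 1.076 = 1.102 kg·m²/s.
After sticking, I_f = I_p + m R² = 0.01293 + (0.0234)(0.134)² = 0.01335 kg·m².
ω_f = L_i / I_f = 1.102 / 0.01335 = 82.56 rad/s.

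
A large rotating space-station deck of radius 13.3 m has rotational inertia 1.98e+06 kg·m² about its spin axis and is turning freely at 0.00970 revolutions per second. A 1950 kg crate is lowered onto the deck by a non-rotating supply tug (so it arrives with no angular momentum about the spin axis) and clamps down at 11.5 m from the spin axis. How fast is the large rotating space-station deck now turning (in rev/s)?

ω_f ≈ 0.00858 rev/s

No external torque acts about the spin axis; L_before = L_after.
Added inertia Σmr² = (1950)(11.5)² = 2.579e+05 kg·m²; I_f = 1.980e+06 + 2.579e+05 = 2.238e+06 kg·m².
ω_f = I_p ω_i / I_f = (1.980e+06)(0.00970) / 2.238e+06 = 0.008582 rev/s.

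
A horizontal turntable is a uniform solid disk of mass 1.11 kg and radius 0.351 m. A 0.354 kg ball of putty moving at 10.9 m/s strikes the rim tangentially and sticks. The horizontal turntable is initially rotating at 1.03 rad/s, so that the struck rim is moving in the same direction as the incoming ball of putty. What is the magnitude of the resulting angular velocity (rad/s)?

The axle reaction passes through the axle and exerts no torque about it; angular momentum about the axle is conserved through the impact.
I_p = ½(1.11)(0.351)² = 0.06838 kg·m². Taking the sense of the ball of putty's angular momentum as positive, L_{ball} = m v R = (0.354)(10.9)(0.351) = 1.354 kg·m²/s.
L_i = +I_p ω_p + m v R = +(0.06838)(1.03) + 1.354 = 1.425 kg·m²/s.
After sticking, I_f = I_p + m R² = 0.06838 + (0.354)(0.351)² = 0.1120 kg·m².
ω_f = L_i / I_f = 1.425 / 0.1120 = 12.72 rad/s.

|ω_f| ≈ 12.7 rad/s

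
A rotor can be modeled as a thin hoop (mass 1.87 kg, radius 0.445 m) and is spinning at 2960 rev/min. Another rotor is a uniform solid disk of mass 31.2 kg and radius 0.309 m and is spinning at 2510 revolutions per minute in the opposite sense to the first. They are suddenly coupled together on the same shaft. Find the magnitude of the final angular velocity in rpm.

|ω_f| ≈ 1420 rpm

The coupling torques are internal; angular momentum about the shared axis is conserved.
Moments of inertia: I_A = (1.87)(0.445)² = 0.3703 kg·m²; I_B = ½(31.2)(0.309)² = 1.490 kg·m².
Taking A's sense as positive: L = (0.3703)(2960) − (1.490)(2510) = -2643 kg·m²·rpm.
Combined I = 0.3703 + 1.490 = 1.860 kg·m².
ω_f = L / I = -2643 / 1.860 = -1421 rpm.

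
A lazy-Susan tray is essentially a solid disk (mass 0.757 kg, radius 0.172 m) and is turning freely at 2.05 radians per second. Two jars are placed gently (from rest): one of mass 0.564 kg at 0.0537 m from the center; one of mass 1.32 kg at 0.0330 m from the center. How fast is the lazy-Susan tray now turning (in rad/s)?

ω_f ≈ 1.61 rad/s

The added mass arrives with no angular momentum about the center, and any external torque about the center is negligible, so the system's angular momentum is conserved.
I_p = ½(0.757)(0.172)² = 0.01120 kg·m².
Added inertia Σmr² = (0.564)(0.0537)² + (1.32)(0.0330)² = 0.003064 kg·m²; I_f = 0.01120 + 0.003064 = 0.01426 kg·m².
ω_f = I_p ω_i / I_f = (0.01120)(2.05) / 0.01426 = 1.610 rad/s.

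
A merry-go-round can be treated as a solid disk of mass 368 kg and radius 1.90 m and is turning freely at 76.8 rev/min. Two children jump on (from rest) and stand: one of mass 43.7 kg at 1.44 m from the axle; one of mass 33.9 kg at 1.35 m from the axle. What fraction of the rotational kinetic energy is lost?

fraction ≈ 0.187

The added mass arrives with no angular momentum about the axle, and any external torque about the axle is negligible, so the system's angular momentum is conserved.
I_p = ½(368)(1.90)² = 664.2 kg·m².
Added inertia Σmr² = (43.7)(1.44)² + (33.9)(1.35)² = 152.4 kg·m²; I_f = 664.2 + 152.4 = 816.6 kg·m².
ω_f = I_p ω_i / I_f = (664.2)(76.8) / 816.6 = 62.47 rpm.
KE_i = ½(664.2)(8.042 rad/s)² = 21480 J; KE_f = ½(816.6)(6.542)² = 17470 J.
Fraction lost = 0.1866.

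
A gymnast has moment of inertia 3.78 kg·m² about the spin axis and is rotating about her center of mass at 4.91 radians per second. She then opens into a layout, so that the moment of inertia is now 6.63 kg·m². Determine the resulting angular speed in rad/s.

With no external torque about the axis, L is conserved: I₁ω₁ = I₂ω₂.
ω₂ = I₁ω₁ / I₂ = (3.780)(4.91 rad/s) / (6.630) = 2.799 rad/s.

ω₂ ≈ 2.80 rad/s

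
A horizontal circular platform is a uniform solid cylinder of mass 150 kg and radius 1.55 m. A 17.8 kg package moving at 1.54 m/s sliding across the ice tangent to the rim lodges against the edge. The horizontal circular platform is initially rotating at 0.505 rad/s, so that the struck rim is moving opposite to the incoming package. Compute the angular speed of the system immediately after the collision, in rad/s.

|ω_f| ≈ 0.218 rad/s

About the central axle the impulsive forces during the collision are internal, so angular momentum about that axis is conserved.
I_p = ½(150)(1.55)² = 180.2 kg·m². Taking the sense of the package's angular momentum as positive, L_{package} = m v R = (17.8)(1.54)(1.55) = 42.49 kg·m²/s.
L_i = −I_p ω_p + m v R = −(180.2)(0.505) + 42.49 = -48.51 kg·m²/s.
After sticking, I_f = I_p + m R² = 180.2 + (17.8)(1.55)² = 223.0 kg·m².
ω_f = L_i / I_f = -48.51 / 223.0 = -0.2176 rad/s.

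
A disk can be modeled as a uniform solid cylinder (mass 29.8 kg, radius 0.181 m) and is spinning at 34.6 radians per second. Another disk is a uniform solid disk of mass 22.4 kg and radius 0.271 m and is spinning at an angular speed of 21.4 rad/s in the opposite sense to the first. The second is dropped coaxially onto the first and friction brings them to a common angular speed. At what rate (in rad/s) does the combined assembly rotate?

The coupling torques are internal; angular momentum about the shared axis is conserved.
Moments of inertia: I_A = ½(29.8)(0.181)² = 0.4881 kg·m²; I_B = ½(22.4)(0.271)² = 0.8225 kg·m².
Taking A's sense as positive: L = (0.4881)(34.6) − (0.8225)(21.4) = -0.7127 kg·m²·rad/s.
Combined I = 0.4881 + 0.8225 = 1.311 kg·m².
ω_f = L / I = -0.7127 / 1.311 = -0.5438 rad/s.

|ω_f| ≈ 0.544 rad/s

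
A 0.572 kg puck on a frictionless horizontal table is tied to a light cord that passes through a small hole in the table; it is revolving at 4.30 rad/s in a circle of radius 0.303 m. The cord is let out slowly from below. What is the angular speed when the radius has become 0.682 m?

The constraining force is radial, so m r² ω about the center is conserved.
ω₂ = ω₁ (r₁/r₂)² = (4.30)(0.303/0.682)² = 0.8488 rad/s.

ω₂ ≈ 0.849 rad/s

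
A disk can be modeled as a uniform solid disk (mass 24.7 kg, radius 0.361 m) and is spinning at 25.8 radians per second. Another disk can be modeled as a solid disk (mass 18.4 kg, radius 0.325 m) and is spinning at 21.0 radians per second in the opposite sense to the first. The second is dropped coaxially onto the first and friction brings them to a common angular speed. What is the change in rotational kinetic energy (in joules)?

The coupling torques are internal; angular momentum about the shared axis is conserved.
Moments of inertia: I_A = ½(24.7)(0.361)² = 1.609 kg·m²; I_B = ½(18.4)(0.325)² = 0.9718 kg·m².
Taking A's sense as positive: L = (1.609)(25.8) − (0.9718)(21.0) = 21.12 kg·m²·rad/s.
Combined I = 1.609 + 0.9718 = 2.581 kg·m².
ω_f = L / I = 21.12 / 2.581 = 8.181 rad/s.
KE_i = ½ΣIω² = 749.9 J; KE_f = ½(2.581)(8.181)² = 86.38 J.

ΔKE ≈ -664 J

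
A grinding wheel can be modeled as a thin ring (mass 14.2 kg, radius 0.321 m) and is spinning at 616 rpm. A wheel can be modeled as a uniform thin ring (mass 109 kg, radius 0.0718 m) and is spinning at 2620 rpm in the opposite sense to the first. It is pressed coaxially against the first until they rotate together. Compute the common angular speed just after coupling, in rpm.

No external torque acts about the common axis, so total angular momentum is conserved.
Moments of inertia: I_A = (14.2)(0.321)² = 1.463 kg·m²; I_B = (109)(0.0718)² = 0.5619 kg·m².
Taking A's sense as positive: L = (1.463)(616) − (0.5619)(2620) = -570.9 kg·m²·rpm.
Combined I = 1.463 + 0.5619 = 2.025 kg·m².
ω_f = L / I = -570.9 / 2.025 = -281.9 rpm.

|ω_f| ≈ 282 rpm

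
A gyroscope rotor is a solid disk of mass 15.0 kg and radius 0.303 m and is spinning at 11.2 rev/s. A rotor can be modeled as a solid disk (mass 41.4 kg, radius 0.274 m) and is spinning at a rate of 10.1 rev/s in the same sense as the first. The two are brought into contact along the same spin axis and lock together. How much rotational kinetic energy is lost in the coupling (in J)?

The coupling torques are internal; angular momentum about the shared axis is conserved.
Moments of inertia: I_A = ½(15.0)(0.303)² = 0.6886 kg·m²; I_B = ½(41.4)(0.274)² = 1.554 kg·m².
Taking A's sense as positive: L = (0.6886)(11.2) + (1.554)(10.1) = 23.41 kg·m²·rev/s.
Combined I = 0.6886 + 1.554 = 2.243 kg·m².
ω_f = L / I = 23.41 / 2.243 = 10.44 rev/s.
KE_i = ½ΣIω² = 4834 J; KE_f = ½(2.243)(65.58)² = 4823 J.

ΔKE lost ≈ 11.4 J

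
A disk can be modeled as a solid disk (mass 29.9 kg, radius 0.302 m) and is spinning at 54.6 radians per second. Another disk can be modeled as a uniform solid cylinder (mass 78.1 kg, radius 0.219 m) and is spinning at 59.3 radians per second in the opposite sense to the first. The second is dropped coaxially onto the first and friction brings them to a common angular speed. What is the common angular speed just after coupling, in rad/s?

No external torque acts about the common axis, so total angular momentum is conserved.
Moments of inertia: I_A = ½(29.9)(0.302)² = 1.363 kg·m²; I_B = ½(78.1)(0.219)² = 1.873 kg·m².
Taking A's sense as positive: L = (1.363)(54.6) − (1.873)(59.3) = -36.61 kg·m²·rad/s.
Combined I = 1.363 + 1.873 = 3.236 kg·m².
ω_f = L / I = -36.61 / 3.236 = -11.31 rad/s.

|ω_f| ≈ 11.3 rad/s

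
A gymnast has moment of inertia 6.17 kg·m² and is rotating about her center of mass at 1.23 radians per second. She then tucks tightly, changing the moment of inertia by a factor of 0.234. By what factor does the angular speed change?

Angular momentum about the spin axis is conserved since the torque about it is zero.
I₂ = 0.234 × 6.17 = 1.444 kg·m².
ω₂/ω₁ = I₁/I₂ = 6.170 / 1.444 = 4.274.

ω₂/ω₁ ≈ 4.27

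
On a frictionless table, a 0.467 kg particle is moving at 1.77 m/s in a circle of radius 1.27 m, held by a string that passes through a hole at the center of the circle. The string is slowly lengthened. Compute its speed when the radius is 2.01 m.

v₂ ≈ 1.12 m/s

The only horizontal force on the mass is along the cord (radial), so it exerts no torque about the hole and angular momentum m v r is conserved.
v₂ = v₁ r₁ / r₂ = (1.77)(1.27) / (2.01) = 1.118 m/s.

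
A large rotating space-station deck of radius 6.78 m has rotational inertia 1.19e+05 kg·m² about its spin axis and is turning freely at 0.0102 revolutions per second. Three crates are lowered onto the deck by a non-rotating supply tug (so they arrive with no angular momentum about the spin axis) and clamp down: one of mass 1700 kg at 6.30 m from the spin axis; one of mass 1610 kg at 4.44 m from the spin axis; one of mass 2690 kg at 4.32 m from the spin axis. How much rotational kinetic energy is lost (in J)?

energy lost ≈ 136 J

No external torque acts about the spin axis; L_before = L_after.
Added inertia Σmr² = (1700)(6.30)² + (1610)(4.44)² + (2690)(4.32)² = 1.494e+05 kg·m²; I_f = 1.190e+05 + 1.494e+05 = 2.684e+05 kg·m².
ω_f = I_p ω_i / I_f = (1.190e+05)(0.0102) / 2.684e+05 = 0.004522 rev/s.
KE_i = ½(1.190e+05)(0.06409 rad/s)² = 244.4 J; KE_f = ½(2.684e+05)(0.02841)² = 108.3 J.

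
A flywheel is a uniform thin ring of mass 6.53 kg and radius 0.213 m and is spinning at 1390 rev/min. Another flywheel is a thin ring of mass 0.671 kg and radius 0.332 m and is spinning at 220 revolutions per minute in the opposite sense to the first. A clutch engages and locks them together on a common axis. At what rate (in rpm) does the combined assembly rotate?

The coupling torques are internal; angular momentum about the shared axis is conserved.
Moments of inertia: I_A = (6.53)(0.213)² = 0.2963 kg·m²; I_B = (0.671)(0.332)² = 0.07396 kg·m².
Taking A's sense as positive: L = (0.2963)(1390) − (0.07396)(220) = 395.5 kg·m²·rpm.
Combined I = 0.2963 + 0.07396 = 0.3702 kg·m².
ω_f = L / I = 395.5 / 0.3702 = 1068 rpm.

|ω_f| ≈ 1070 rpm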